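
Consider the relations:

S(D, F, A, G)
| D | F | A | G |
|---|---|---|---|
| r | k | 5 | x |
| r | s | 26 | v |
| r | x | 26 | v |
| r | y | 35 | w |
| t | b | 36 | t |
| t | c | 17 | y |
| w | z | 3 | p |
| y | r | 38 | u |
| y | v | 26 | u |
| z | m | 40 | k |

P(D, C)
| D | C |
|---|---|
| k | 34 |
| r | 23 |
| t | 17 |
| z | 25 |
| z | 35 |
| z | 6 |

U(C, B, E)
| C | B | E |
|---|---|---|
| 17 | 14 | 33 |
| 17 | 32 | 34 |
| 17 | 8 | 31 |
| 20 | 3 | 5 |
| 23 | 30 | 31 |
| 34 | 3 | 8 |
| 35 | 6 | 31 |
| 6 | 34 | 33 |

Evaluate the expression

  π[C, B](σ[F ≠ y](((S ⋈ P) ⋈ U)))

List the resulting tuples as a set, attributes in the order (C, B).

{(17, 14), (17, 32), (17, 8), (23, 30), (35, 6), (6, 34)}

Natural join on D: {(r, k, 5, x, 23), (r, s, 26, v, 23), (r, x, 26, v, 23), (r, y, 35, w, 23), (t, b, 36, t, 17), (t, c, 17, y, 17), (z, m, 40, k, 25), (z, m, 40, k, 35), (z, m, 40, k, 6)}
Natural join on C: {(r, k, 5, x, 23, 30, 31), (r, s, 26, v, 23, 30, 31), (r, x, 26, v, 23, 30, 31), (r, y, 35, w, 23, 30, 31), (t, b, 36, t, 17, 14, 33), (t, b, 36, t, 17, 32, 34), (t, b, 36, t, 17, 8, 31), (t, c, 17, y, 17, 14, 33), (t, c, 17, y, 17, 32, 34), (t, c, 17, y, 17, 8, 31), (z, m, 40, k, 35, 6, 31), (z, m, 40, k, 6, 34, 33)}
Apply σ_{F ≠ y}; surviving tuples: {(r, k, 5, x, 23, 30, 31), (r, s, 26, v, 23, 30, 31), (r, x, 26, v, 23, 30, 31), (t, b, 36, t, 17, 14, 33), (t, b, 36, t, 17, 32, 34), (t, b, 36, t, 17, 8, 31), (t, c, 17, y, 17, 14, 33), (t, c, 17, y, 17, 32, 34), (t, c, 17, y, 17, 8, 31), (z, m, 40, k, 35, 6, 31), (z, m, 40, k, 6, 34, 33)}
Projecting to C, B (5 duplicate(s) eliminated): {(17, 14), (17, 32), (17, 8), (23, 30), (35, 6), (6, 34)}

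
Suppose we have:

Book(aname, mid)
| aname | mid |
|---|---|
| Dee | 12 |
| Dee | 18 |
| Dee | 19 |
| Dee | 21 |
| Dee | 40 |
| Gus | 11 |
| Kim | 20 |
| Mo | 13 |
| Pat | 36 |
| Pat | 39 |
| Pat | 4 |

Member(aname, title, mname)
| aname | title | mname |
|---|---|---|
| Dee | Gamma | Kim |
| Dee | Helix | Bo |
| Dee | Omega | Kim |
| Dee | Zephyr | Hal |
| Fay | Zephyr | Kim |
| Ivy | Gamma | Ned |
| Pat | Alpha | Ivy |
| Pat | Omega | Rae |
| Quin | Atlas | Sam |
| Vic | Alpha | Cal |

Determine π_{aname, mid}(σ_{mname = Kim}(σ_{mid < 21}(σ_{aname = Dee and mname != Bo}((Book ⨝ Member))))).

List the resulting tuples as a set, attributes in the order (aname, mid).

{(Dee, 12), (Dee, 18), (Dee, 19)}

Natural join on aname: {(Dee, 12, Gamma, Kim), (Dee, 12, Helix, Bo), (Dee, 12, Omega, Kim), (Dee, 12, Zephyr, Hal), (Dee, 18, Gamma, Kim), (Dee, 18, Helix, Bo), (Dee, 18, Omega, Kim), (Dee, 18, Zephyr, Hal), (Dee, 19, Gamma, Kim), (Dee, 19, Helix, Bo), (Dee, 19, Omega, Kim), (Dee, 19, Zephyr, Hal), (Dee, 21, Gamma, Kim), (Dee, 21, Helix, Bo), (Dee, 21, Omega, Kim), (Dee, 21, Zephyr, Hal), (Dee, 40, Gamma, Kim), (Dee, 40, Helix, Bo), (Dee, 40, Omega, Kim), (Dee, 40, Zephyr, Hal), (Pat, 36, Alpha, Ivy), (Pat, 36, Omega, Rae), (Pat, 39, Alpha, Ivy), (Pat, 39, Omega, Rae), (Pat, 4, Alpha, Ivy), (Pat, 4, Omega, Rae)}
Apply σ_{aname = Dee and mname != Bo}; surviving tuples: {(Dee, 12, Gamma, Kim), (Dee, 12, Omega, Kim), (Dee, 12, Zephyr, Hal), (Dee, 18, Gamma, Kim), (Dee, 18, Omega, Kim), (Dee, 18, Zephyr, Hal), (Dee, 19, Gamma, Kim), (Dee, 19, Omega, Kim), (Dee, 19, Zephyr, Hal), (Dee, 21, Gamma, Kim), (Dee, 21, Omega, Kim), (Dee, 21, Zephyr, Hal), (Dee, 40, Gamma, Kim), (Dee, 40, Omega, Kim), (Dee, 40, Zephyr, Hal)}
Apply σ_{mid < 21}; surviving tuples: {(Dee, 12, Gamma, Kim), (Dee, 12, Omega, Kim), (Dee, 12, Zephyr, Hal), (Dee, 18, Gamma, Kim), (Dee, 18, Omega, Kim), (Dee, 18, Zephyr, Hal), (Dee, 19, Gamma, Kim), (Dee, 19, Omega, Kim), (Dee, 19, Zephyr, Hal)}
Apply σ_{mname = Kim}; surviving tuples: {(Dee, 12, Gamma, Kim), (Dee, 12, Omega, Kim), (Dee, 18, Gamma, Kim), (Dee, 18, Omega, Kim), (Dee, 19, Gamma, Kim), (Dee, 19, Omega, Kim)}
π_{aname, mid} gives {(Dee, 12), (Dee, 18), (Dee, 19)} (3 duplicate(s) eliminated).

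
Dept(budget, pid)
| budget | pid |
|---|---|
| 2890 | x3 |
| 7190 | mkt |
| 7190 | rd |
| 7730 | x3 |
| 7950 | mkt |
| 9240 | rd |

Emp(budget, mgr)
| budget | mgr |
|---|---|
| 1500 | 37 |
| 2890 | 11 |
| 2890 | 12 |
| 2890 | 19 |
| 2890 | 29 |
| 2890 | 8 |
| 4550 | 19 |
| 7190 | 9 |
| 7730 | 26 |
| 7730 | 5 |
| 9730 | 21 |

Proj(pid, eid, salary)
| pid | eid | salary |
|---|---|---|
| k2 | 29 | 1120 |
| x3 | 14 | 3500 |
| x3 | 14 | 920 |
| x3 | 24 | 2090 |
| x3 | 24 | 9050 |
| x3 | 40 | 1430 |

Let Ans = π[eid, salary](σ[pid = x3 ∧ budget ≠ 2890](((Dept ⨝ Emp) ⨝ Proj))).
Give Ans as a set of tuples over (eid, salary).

{(14, 3500), (14, 920), (24, 2090), (24, 9050), (40, 1430)}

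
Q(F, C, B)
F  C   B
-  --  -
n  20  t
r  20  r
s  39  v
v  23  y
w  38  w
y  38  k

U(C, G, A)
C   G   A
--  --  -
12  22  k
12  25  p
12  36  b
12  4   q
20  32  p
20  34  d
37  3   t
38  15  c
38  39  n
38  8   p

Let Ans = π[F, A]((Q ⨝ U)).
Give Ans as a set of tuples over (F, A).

Q ⋈ U (natural join on C): {(n, 20, t, 32, p), (n, 20, t, 34, d), (r, 20, r, 32, p), (r, 20, r, 34, d), (w, 38, w, 15, c), (w, 38, w, 39, n), (w, 38, w, 8, p), (y, 38, k, 15, c), (y, 38, k, 39, n), (y, 38, k, 8, p)}
Projecting to F, A: {(n, d), (n, p), (r, d), (r, p), (w, c), (w, n), (w, p), (y, c), (y, n), (y, p)}

{(n, d), (n, p), (r, d), (r, p), (w, c), (w, n), (w, p), (y, c), (y, n), (y, p)}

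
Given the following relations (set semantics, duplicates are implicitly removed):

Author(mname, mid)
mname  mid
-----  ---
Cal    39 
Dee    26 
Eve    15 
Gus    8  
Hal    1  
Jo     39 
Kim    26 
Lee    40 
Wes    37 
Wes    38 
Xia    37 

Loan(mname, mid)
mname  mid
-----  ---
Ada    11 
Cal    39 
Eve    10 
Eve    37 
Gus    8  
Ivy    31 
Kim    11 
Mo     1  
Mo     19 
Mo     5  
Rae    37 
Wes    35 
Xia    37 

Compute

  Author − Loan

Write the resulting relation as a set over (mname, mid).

{(Dee, 26), (Eve, 15), (Hal, 1), (Jo, 39), (Kim, 26), (Lee, 40), (Wes, 37), (Wes, 38)}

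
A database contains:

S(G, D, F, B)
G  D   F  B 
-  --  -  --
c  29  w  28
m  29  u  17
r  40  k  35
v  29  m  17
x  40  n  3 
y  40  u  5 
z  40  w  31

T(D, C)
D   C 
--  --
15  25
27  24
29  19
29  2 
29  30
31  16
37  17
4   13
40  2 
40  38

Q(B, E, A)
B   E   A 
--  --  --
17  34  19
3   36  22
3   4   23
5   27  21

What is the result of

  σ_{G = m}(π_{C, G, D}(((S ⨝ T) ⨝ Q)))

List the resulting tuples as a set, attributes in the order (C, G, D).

{(19, m, 29), (2, m, 29), (30, m, 29)}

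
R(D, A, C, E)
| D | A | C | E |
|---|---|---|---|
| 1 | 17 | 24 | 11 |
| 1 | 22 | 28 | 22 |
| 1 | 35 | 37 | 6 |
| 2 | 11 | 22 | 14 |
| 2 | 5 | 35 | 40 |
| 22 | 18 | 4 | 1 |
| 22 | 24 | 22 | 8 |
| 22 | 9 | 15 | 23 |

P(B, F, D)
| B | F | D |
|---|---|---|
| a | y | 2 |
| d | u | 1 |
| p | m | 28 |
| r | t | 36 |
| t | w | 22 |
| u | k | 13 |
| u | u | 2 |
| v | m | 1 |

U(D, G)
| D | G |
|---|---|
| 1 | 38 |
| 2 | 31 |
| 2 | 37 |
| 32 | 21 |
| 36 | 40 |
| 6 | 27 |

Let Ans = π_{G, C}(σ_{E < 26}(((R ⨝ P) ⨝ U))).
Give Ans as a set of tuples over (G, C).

Joining R and P on D yields {(1, 17, 24, 11, d, u), (1, 17, 24, 11, v, m), (1, 22, 28, 22, d, u), (1, 22, 28, 22, v, m), (1, 35, 37, 6, d, u), (1, 35, 37, 6, v, m), (2, 11, 22, 14, a, y), (2, 11, 22, 14, u, u), (2, 5, 35, 40, a, y), (2, 5, 35, 40, u, u), (22, 18, 4, 1, t, w), (22, 24, 22, 8, t, w), (22, 9, 15, 23, t, w)}.
Joining (R ⨝ P) and U on D yields {(1, 17, 24, 11, d, u, 38), (1, 17, 24, 11, v, m, 38), (1, 22, 28, 22, d, u, 38), (1, 22, 28, 22, v, m, 38), (1, 35, 37, 6, d, u, 38), (1, 35, 37, 6, v, m, 38), (2, 11, 22, 14, a, y, 31), (2, 11, 22, 14, a, y, 37), (2, 11, 22, 14, u, u, 31), (2, 11, 22, 14, u, u, 37), (2, 5, 35, 40, a, y, 31), (2, 5, 35, 40, a, y, 37), (2, 5, 35, 40, u, u, 31), (2, 5, 35, 40, u, u, 37)}.
Filtering on E < 26 leaves {(1, 17, 24, 11, d, u, 38), (1, 17, 24, 11, v, m, 38), (1, 22, 28, 22, d, u, 38), (1, 22, 28, 22, v, m, 38), (1, 35, 37, 6, d, u, 38), (1, 35, 37, 6, v, m, 38), (2, 11, 22, 14, a, y, 31), (2, 11, 22, 14, a, y, 37), (2, 11, 22, 14, u, u, 31), (2, 11, 22, 14, u, u, 37)}.
π[G, C]: project onto (G, C) (5 duplicate(s) eliminated) → {(31, 22), (37, 22), (38, 24), (38, 28), (38, 37)}

{(31, 22), (37, 22), (38, 24), (38, 28), (38, 37)}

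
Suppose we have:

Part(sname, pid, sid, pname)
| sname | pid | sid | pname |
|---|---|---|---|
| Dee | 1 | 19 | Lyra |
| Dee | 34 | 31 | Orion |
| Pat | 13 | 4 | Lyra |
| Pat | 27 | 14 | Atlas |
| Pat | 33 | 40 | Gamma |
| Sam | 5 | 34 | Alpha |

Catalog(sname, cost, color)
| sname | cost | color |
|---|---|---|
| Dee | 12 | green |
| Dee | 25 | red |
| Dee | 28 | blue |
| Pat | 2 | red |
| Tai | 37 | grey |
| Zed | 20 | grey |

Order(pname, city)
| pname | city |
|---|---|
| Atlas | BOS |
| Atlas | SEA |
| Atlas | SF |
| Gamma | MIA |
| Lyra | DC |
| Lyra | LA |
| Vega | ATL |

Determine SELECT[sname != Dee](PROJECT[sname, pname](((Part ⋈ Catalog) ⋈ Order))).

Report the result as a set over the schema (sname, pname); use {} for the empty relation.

{(Pat, Atlas), (Pat, Gamma), (Pat, Lyra)}

Part ⋈ Catalog (natural join on sname): {(Dee, 1, 19, Lyra, 12, green), (Dee, 1, 19, Lyra, 25, red), (Dee, 1, 19, Lyra, 28, blue), (Dee, 34, 31, Orion, 12, green), (Dee, 34, 31, Orion, 25, red), (Dee, 34, 31, Orion, 28, blue), (Pat, 13, 4, Lyra, 2, red), (Pat, 27, 14, Atlas, 2, red), (Pat, 33, 40, Gamma, 2, red)}
(Part ⋈ Catalog) ⋈ Order (natural join on pname): {(Dee, 1, 19, Lyra, 12, green, DC), (Dee, 1, 19, Lyra, 12, green, LA), (Dee, 1, 19, Lyra, 25, red, DC), (Dee, 1, 19, Lyra, 25, red, LA), (Dee, 1, 19, Lyra, 28, blue, DC), (Dee, 1, 19, Lyra, 28, blue, LA), (Pat, 13, 4, Lyra, 2, red, DC), (Pat, 13, 4, Lyra, 2, red, LA), (Pat, 27, 14, Atlas, 2, red, BOS), (Pat, 27, 14, Atlas, 2, red, SEA), (Pat, 27, 14, Atlas, 2, red, SF), (Pat, 33, 40, Gamma, 2, red, MIA)}
Projecting to sname, pname (8 duplicate(s) eliminated): {(Dee, Lyra), (Pat, Atlas), (Pat, Gamma), (Pat, Lyra)}
Selection sname != Dee: {(Pat, Atlas), (Pat, Gamma), (Pat, Lyra)}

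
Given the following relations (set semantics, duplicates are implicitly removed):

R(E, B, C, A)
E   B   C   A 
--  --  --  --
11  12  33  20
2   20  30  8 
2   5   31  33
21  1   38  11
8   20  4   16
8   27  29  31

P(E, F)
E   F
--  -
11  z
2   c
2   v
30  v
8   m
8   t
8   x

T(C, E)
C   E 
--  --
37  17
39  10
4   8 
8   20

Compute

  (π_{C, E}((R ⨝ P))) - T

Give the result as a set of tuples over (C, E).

{(29, 8), (30, 2), (31, 2), (33, 11)}

Natural join on E: {(11, 12, 33, 20, z), (2, 20, 30, 8, c), (2, 20, 30, 8, v), (2, 5, 31, 33, c), (2, 5, 31, 33, v), (8, 20, 4, 16, m), (8, 20, 4, 16, t), (8, 20, 4, 16, x), (8, 27, 29, 31, m), (8, 27, 29, 31, t), (8, 27, 29, 31, x)}
Projecting to C, E (6 duplicate(s) eliminated): {(29, 8), (30, 2), (31, 2), (33, 11), (4, 8)}
Difference: {(29, 8), (30, 2), (31, 2), (33, 11), (4, 8)} with {(37, 17), (39, 10), (4, 8), (8, 20)} → {(29, 8), (30, 2), (31, 2), (33, 11)}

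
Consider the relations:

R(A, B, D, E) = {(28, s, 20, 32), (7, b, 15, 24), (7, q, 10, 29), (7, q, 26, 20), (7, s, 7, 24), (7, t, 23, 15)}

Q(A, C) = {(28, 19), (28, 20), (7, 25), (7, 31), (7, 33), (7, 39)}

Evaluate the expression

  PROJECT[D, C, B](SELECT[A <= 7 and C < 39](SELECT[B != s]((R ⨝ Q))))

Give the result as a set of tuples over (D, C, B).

{(10, 25, q), (10, 31, q), (10, 33, q), (15, 25, b), (15, 31, b), (15, 33, b), (23, 25, t), (23, 31, t), (23, 33, t), (26, 25, q), (26, 31, q), (26, 33, q)}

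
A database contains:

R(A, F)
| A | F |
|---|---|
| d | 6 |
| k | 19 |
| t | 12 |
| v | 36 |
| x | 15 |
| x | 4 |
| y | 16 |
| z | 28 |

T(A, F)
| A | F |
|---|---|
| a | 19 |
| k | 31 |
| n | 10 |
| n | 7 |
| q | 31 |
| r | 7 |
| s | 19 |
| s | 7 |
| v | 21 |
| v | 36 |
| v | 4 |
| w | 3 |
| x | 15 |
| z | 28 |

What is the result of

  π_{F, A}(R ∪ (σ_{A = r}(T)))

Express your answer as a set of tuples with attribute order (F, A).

{(12, t), (15, x), (16, y), (19, k), (28, z), (36, v), (4, x), (6, d), (7, r)}

σ[A = r]: keep tuples satisfying A = r → {(r, 7)}
Taking the union: {(d, 6), (k, 19), (r, 7), (t, 12), (v, 36), (x, 15), (x, 4), (y, 16), (z, 28)}
Keep only column(s) F, A: {(12, t), (15, x), (16, y), (19, k), (28, z), (36, v), (4, x), (6, d), (7, r)}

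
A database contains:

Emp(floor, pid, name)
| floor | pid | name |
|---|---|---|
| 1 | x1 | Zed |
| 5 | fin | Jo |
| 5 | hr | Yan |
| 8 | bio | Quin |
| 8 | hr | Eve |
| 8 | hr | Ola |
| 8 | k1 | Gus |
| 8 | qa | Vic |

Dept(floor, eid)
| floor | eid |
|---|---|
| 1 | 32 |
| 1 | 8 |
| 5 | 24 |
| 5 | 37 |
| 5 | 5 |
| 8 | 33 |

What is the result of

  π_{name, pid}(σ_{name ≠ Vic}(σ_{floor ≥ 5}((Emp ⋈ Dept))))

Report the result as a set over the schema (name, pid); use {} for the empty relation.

Joining Emp and Dept on floor yields {(1, x1, Zed, 32), (1, x1, Zed, 8), (5, fin, Jo, 24), (5, fin, Jo, 37), (5, fin, Jo, 5), (5, hr, Yan, 24), (5, hr, Yan, 37), (5, hr, Yan, 5), (8, bio, Quin, 33), (8, hr, Eve, 33), (8, hr, Ola, 33), (8, k1, Gus, 33), (8, qa, Vic, 33)}.
σ[floor ≥ 5]: keep tuples satisfying floor ≥ 5 → {(5, fin, Jo, 24), (5, fin, Jo, 37), (5, fin, Jo, 5), (5, hr, Yan, 24), (5, hr, Yan, 37), (5, hr, Yan, 5), (8, bio, Quin, 33), (8, hr, Eve, 33), (8, hr, Ola, 33), (8, k1, Gus, 33), (8, qa, Vic, 33)}
σ[name ≠ Vic]: keep tuples satisfying name ≠ Vic → {(5, fin, Jo, 24), (5, fin, Jo, 37), (5, fin, Jo, 5), (5, hr, Yan, 24), (5, hr, Yan, 37), (5, hr, Yan, 5), (8, bio, Quin, 33), (8, hr, Eve, 33), (8, hr, Ola, 33), (8, k1, Gus, 33)}
π_{name, pid} gives {(Eve, hr), (Gus, k1), (Jo, fin), (Ola, hr), (Quin, bio), (Yan, hr)} (4 duplicate(s) eliminated).

{(Eve, hr), (Gus, k1), (Jo, fin), (Ola, hr), (Quin, bio), (Yan, hr)}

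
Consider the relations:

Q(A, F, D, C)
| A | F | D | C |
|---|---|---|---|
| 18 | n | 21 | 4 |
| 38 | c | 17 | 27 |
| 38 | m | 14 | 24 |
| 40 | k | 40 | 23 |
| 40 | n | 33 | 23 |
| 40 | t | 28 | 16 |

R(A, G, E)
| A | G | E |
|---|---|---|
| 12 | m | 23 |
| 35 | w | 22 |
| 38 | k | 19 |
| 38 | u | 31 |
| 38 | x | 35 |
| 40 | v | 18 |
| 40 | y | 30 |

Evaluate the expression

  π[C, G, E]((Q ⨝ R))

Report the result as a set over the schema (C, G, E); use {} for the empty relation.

Joining Q and R on A yields {(38, c, 17, 27, k, 19), (38, c, 17, 27, u, 31), (38, c, 17, 27, x, 35), (38, m, 14, 24, k, 19), (38, m, 14, 24, u, 31), (38, m, 14, 24, x, 35), (40, k, 40, 23, v, 18), (40, k, 40, 23, y, 30), (40, n, 33, 23, v, 18), (40, n, 33, 23, y, 30), (40, t, 28, 16, v, 18), (40, t, 28, 16, y, 30)}.
Keep only column(s) C, G, E (2 duplicate(s) eliminated): {(16, v, 18), (16, y, 30), (23, v, 18), (23, y, 30), (24, k, 19), (24, u, 31), (24, x, 35), (27, k, 19), (27, u, 31), (27, x, 35)}

{(16, v, 18), (16, y, 30), (23, v, 18), (23, y, 30), (24, k, 19), (24, u, 31), (24, x, 35), (27, k, 19), (27, u, 31), (27, x, 35)}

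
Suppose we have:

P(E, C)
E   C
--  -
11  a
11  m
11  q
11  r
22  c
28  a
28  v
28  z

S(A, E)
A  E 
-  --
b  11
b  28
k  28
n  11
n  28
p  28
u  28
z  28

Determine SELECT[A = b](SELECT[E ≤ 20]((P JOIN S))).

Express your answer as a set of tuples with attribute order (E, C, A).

{(11, a, b), (11, m, b), (11, q, b), (11, r, b)}

P ⋈ S (natural join on E): {(11, a, b), (11, a, n), (11, m, b), (11, m, n), (11, q, b), (11, q, n), (11, r, b), (11, r, n), (28, a, b), (28, a, k), (28, a, n), (28, a, p), (28, a, u), (28, a, z), (28, v, b), (28, v, k), (28, v, n), (28, v, p), (28, v, u), (28, v, z), (28, z, b), (28, z, k), (28, z, n), (28, z, p), (28, z, u), (28, z, z)}
Selection E ≤ 20: {(11, a, b), (11, a, n), (11, m, b), (11, m, n), (11, q, b), (11, q, n), (11, r, b), (11, r, n)}
Selection A = b: {(11, a, b), (11, m, b), (11, q, b), (11, r, b)}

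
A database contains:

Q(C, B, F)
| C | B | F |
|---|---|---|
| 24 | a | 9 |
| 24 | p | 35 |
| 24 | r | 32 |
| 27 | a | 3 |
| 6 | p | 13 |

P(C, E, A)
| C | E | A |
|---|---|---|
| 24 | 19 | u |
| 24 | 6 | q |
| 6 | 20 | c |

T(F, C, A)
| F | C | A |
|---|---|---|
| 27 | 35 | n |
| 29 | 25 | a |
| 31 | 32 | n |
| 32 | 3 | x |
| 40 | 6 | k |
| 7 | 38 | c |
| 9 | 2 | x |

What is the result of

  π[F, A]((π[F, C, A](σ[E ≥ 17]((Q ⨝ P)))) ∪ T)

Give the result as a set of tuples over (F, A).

{(13, c), (27, n), (29, a), (31, n), (32, u), (32, x), (35, u), (40, k), (7, c), (9, u), (9, x)}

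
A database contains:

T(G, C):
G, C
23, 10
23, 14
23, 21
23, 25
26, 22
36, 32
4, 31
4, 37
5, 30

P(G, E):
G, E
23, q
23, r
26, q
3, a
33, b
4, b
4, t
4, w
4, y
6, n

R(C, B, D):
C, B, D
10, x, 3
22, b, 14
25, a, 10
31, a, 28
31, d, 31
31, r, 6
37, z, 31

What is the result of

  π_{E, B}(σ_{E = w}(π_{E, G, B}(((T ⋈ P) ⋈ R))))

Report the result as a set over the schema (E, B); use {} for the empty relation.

{(w, a), (w, d), (w, r), (w, z)}

Natural join on G: {(23, 10, q), (23, 10, r), (23, 14, q), (23, 14, r), (23, 21, q), (23, 21, r), (23, 25, q), (23, 25, r), (26, 22, q), (4, 31, b), (4, 31, t), (4, 31, w), (4, 31, y), (4, 37, b), (4, 37, t), (4, 37, w), (4, 37, y)}
Natural join on C: {(23, 10, q, x, 3), (23, 10, r, x, 3), (23, 25, q, a, 10), (23, 25, r, a, 10), (26, 22, q, b, 14), (4, 31, b, a, 28), (4, 31, b, d, 31), (4, 31, b, r, 6), (4, 31, t, a, 28), (4, 31, t, d, 31), (4, 31, t, r, 6), (4, 31, w, a, 28), (4, 31, w, d, 31), (4, 31, w, r, 6), (4, 31, y, a, 28), (4, 31, y, d, 31), (4, 31, y, r, 6), (4, 37, b, z, 31), (4, 37, t, z, 31), (4, 37, w, z, 31), (4, 37, y, z, 31)}
π[E, G, B]: project onto (E, G, B) → {(b, 4, a), (b, 4, d), (b, 4, r), (b, 4, z), (q, 23, a), (q, 23, x), (q, 26, b), (r, 23, a), (r, 23, x), (t, 4, a), (t, 4, d), (t, 4, r), (t, 4, z), (w, 4, a), (w, 4, d), (w, 4, r), (w, 4, z), (y, 4, a), (y, 4, d), (y, 4, r), (y, 4, z)}
Selection E = w: {(w, 4, a), (w, 4, d), (w, 4, r), (w, 4, z)}
π[E, B]: project onto (E, B) → {(w, a), (w, d), (w, r), (w, z)}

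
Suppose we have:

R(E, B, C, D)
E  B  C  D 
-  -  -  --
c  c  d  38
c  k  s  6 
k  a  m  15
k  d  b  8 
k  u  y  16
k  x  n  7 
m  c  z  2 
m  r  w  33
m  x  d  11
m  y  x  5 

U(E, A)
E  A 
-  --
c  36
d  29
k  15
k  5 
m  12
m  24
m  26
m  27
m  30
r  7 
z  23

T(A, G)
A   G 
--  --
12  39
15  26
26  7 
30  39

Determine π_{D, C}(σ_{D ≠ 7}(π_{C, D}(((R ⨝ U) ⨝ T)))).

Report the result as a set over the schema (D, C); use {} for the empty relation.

{(11, d), (15, m), (16, y), (2, z), (33, w), (5, x), (8, b)}

Joining R and U on E yields {(c, c, d, 38, 36), (c, k, s, 6, 36), (k, a, m, 15, 15), (k, a, m, 15, 5), (k, d, b, 8, 15), (k, d, b, 8, 5), (k, u, y, 16, 15), (k, u, y, 16, 5), (k, x, n, 7, 15), (k, x, n, 7, 5), (m, c, z, 2, 12), (m, c, z, 2, 24), (m, c, z, 2, 26), (m, c, z, 2, 27), (m, c, z, 2, 30), (m, r, w, 33, 12), (m, r, w, 33, 24), (m, r, w, 33, 26), (m, r, w, 33, 27), (m, r, w, 33, 30), (m, x, d, 11, 12), (m, x, d, 11, 24), (m, x, d, 11, 26), (m, x, d, 11, 27), (m, x, d, 11, 30), (m, y, x, 5, 12), (m, y, x, 5, 24), (m, y, x, 5, 26), (m, y, x, 5, 27), (m, y, x, 5, 30)}.
Joining (R ⨝ U) and T on A yields {(k, a, m, 15, 15, 26), (k, d, b, 8, 15, 26), (k, u, y, 16, 15, 26), (k, x, n, 7, 15, 26), (m, c, z, 2, 12, 39), (m, c, z, 2, 26, 7), (m, c, z, 2, 30, 39), (m, r, w, 33, 12, 39), (m, r, w, 33, 26, 7), (m, r, w, 33, 30, 39), (m, x, d, 11, 12, 39), (m, x, d, 11, 26, 7), (m, x, d, 11, 30, 39), (m, y, x, 5, 12, 39), (m, y, x, 5, 26, 7), (m, y, x, 5, 30, 39)}.
Projecting to C, D (8 duplicate(s) eliminated): {(b, 8), (d, 11), (m, 15), (n, 7), (w, 33), (x, 5), (y, 16), (z, 2)}
Apply σ_{D ≠ 7}; surviving tuples: {(b, 8), (d, 11), (m, 15), (w, 33), (x, 5), (y, 16), (z, 2)}
Projecting to D, C: {(11, d), (15, m), (16, y), (2, z), (33, w), (5, x), (8, b)}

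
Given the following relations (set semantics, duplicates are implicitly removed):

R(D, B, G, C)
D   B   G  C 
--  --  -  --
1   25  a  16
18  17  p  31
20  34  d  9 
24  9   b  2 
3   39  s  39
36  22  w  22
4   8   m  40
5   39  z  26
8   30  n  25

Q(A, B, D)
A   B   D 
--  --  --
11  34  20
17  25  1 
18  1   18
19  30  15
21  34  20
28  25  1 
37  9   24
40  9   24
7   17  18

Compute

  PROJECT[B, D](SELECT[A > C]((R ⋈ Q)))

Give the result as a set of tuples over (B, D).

Natural join on D, B: {(1, 25, a, 16, 17), (1, 25, a, 16, 28), (18, 17, p, 31, 7), (20, 34, d, 9, 11), (20, 34, d, 9, 21), (24, 9, b, 2, 37), (24, 9, b, 2, 40)}
Apply σ_{A > C}; surviving tuples: {(1, 25, a, 16, 17), (1, 25, a, 16, 28), (20, 34, d, 9, 11), (20, 34, d, 9, 21), (24, 9, b, 2, 37), (24, 9, b, 2, 40)}
Keep only column(s) B, D (3 duplicate(s) eliminated): {(25, 1), (34, 20), (9, 24)}

{(25, 1), (34, 20), (9, 24)}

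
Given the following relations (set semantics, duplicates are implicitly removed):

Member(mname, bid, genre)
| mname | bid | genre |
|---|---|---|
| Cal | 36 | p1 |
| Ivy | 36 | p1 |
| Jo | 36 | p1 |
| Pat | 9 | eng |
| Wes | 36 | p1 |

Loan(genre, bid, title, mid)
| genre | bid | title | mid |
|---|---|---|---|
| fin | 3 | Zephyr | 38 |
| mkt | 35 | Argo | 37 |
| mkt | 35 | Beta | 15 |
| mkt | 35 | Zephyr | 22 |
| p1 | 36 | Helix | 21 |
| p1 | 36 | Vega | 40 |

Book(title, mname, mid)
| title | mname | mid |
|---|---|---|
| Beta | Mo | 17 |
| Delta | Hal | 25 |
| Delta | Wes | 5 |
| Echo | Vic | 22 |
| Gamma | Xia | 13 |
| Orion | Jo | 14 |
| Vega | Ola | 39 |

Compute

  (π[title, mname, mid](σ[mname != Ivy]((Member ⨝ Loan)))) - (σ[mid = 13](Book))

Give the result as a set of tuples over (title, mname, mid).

{(Helix, Cal, 21), (Helix, Jo, 21), (Helix, Wes, 21), (Vega, Cal, 40), (Vega, Jo, 40), (Vega, Wes, 40)}

Member ⋈ Loan (natural join on bid, genre): {(Cal, 36, p1, Helix, 21), (Cal, 36, p1, Vega, 40), (Ivy, 36, p1, Helix, 21), (Ivy, 36, p1, Vega, 40), (Jo, 36, p1, Helix, 21), (Jo, 36, p1, Vega, 40), (Wes, 36, p1, Helix, 21), (Wes, 36, p1, Vega, 40)}
Filtering on mname != Ivy leaves {(Cal, 36, p1, Helix, 21), (Cal, 36, p1, Vega, 40), (Jo, 36, p1, Helix, 21), (Jo, 36, p1, Vega, 40), (Wes, 36, p1, Helix, 21), (Wes, 36, p1, Vega, 40)}.
π_{title, mname, mid} gives {(Helix, Cal, 21), (Helix, Jo, 21), (Helix, Wes, 21), (Vega, Cal, 40), (Vega, Jo, 40), (Vega, Wes, 40)}.
Filtering on mid = 13 leaves {(Gamma, Xia, 13)}.
Taking the difference: {(Helix, Cal, 21), (Helix, Jo, 21), (Helix, Wes, 21), (Vega, Cal, 40), (Vega, Jo, 40), (Vega, Wes, 40)}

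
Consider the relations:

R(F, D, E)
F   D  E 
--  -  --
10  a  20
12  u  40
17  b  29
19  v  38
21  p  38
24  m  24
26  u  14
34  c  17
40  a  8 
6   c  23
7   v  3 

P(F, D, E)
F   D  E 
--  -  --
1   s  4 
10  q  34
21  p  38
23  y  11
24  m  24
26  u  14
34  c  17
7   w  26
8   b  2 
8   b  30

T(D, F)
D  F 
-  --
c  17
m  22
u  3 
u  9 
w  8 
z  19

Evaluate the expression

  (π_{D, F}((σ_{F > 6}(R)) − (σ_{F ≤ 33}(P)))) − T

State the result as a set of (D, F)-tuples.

{(a, 10), (a, 40), (b, 17), (c, 34), (u, 12), (v, 19), (v, 7)}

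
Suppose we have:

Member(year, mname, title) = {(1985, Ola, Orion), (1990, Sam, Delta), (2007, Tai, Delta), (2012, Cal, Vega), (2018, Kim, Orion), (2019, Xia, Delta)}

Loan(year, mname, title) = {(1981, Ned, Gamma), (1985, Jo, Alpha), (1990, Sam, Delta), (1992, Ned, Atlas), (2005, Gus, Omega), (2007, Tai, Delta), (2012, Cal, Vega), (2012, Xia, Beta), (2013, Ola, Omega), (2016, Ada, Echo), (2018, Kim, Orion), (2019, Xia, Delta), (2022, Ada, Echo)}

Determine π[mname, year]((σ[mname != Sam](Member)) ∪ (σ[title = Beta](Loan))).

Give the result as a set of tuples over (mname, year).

{(Cal, 2012), (Kim, 2018), (Ola, 1985), (Tai, 2007), (Xia, 2012), (Xia, 2019)}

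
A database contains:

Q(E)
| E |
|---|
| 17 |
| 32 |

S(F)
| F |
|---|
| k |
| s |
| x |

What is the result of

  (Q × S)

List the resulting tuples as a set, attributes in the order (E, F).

{(17, k), (17, s), (17, x), (32, k), (32, s), (32, x)}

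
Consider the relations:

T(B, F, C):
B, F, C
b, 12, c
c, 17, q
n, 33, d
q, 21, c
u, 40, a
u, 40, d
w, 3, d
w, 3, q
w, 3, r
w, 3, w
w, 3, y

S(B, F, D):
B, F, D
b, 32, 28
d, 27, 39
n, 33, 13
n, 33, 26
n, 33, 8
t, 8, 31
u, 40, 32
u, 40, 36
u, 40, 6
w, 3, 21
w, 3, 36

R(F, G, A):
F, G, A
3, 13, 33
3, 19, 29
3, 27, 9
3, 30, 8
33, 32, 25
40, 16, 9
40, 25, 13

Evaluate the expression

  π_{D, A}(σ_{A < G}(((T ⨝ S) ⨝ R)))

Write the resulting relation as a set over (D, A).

Joining T and S on B, F yields {(n, 33, d, 13), (n, 33, d, 26), (n, 33, d, 8), (u, 40, a, 32), (u, 40, a, 36), (u, 40, a, 6), (u, 40, d, 32), (u, 40, d, 36), (u, 40, d, 6), (w, 3, d, 21), (w, 3, d, 36), (w, 3, q, 21), (w, 3, q, 36), (w, 3, r, 21), (w, 3, r, 36), (w, 3, w, 21), (w, 3, w, 36), (w, 3, y, 21), (w, 3, y, 36)}.
Joining (T ⨝ S) and R on F yields {(n, 33, d, 13, 32, 25), (n, 33, d, 26, 32, 25), (n, 33, d, 8, 32, 25), (u, 40, a, 32, 16, 9), (u, 40, a, 32, 25, 13), (u, 40, a, 36, 16, 9), (u, 40, a, 36, 25, 13), (u, 40, a, 6, 16, 9), (u, 40, a, 6, 25, 13), (u, 40, d, 32, 16, 9), (u, 40, d, 32, 25, 13), (u, 40, d, 36, 16, 9), (u, 40, d, 36, 25, 13), (u, 40, d, 6, 16, 9), (u, 40, d, 6, 25, 13), (w, 3, d, 21, 13, 33), (w, 3, d, 21, 19, 29), (w, 3, d, 21, 27, 9), (w, 3, d, 21, 30, 8), (w, 3, d, 36, 13, 33), (w, 3, d, 36, 19, 29), (w, 3, d, 36, 27, 9), (w, 3, d, 36, 30, 8), (w, 3, q, 21, 13, 33), (w, 3, q, 21, 19, 29), (w, 3, q, 21, 27, 9), (w, 3, q, 21, 30, 8), (w, 3, q, 36, 13, 33), (w, 3, q, 36, 19, 29), (w, 3, q, 36, 27, 9), (w, 3, q, 36, 30, 8), (w, 3, r, 21, 13, 33), (w, 3, r, 21, 19, 29), (w, 3, r, 21, 27, 9), (w, 3, r, 21, 30, 8), (w, 3, r, 36, 13, 33), (w, 3, r, 36, 19, 29), (w, 3, r, 36, 27, 9), (w, 3, r, 36, 30, 8), (w, 3, w, 21, 13, 33), (w, 3, w, 21, 19, 29), (w, 3, w, 21, 27, 9), (w, 3, w, 21, 30, 8), (w, 3, w, 36, 13, 33), (w, 3, w, 36, 19, 29), (w, 3, w, 36, 27, 9), (w, 3, w, 36, 30, 8), (w, 3, y, 21, 13, 33), (w, 3, y, 21, 19, 29), (w, 3, y, 21, 27, 9), (w, 3, y, 21, 30, 8), (w, 3, y, 36, 13, 33), (w, 3, y, 36, 19, 29), (w, 3, y, 36, 27, 9), (w, 3, y, 36, 30, 8)}.
Filtering on A < G leaves {(n, 33, d, 13, 32, 25), (n, 33, d, 26, 32, 25), (n, 33, d, 8, 32, 25), (u, 40, a, 32, 16, 9), (u, 40, a, 32, 25, 13), (u, 40, a, 36, 16, 9), (u, 40, a, 36, 25, 13), (u, 40, a, 6, 16, 9), (u, 40, a, 6, 25, 13), (u, 40, d, 32, 16, 9), (u, 40, d, 32, 25, 13), (u, 40, d, 36, 16, 9), (u, 40, d, 36, 25, 13), (u, 40, d, 6, 16, 9), (u, 40, d, 6, 25, 13), (w, 3, d, 21, 27, 9), (w, 3, d, 21, 30, 8), (w, 3, d, 36, 27, 9), (w, 3, d, 36, 30, 8), (w, 3, q, 21, 27, 9), (w, 3, q, 21, 30, 8), (w, 3, q, 36, 27, 9), (w, 3, q, 36, 30, 8), (w, 3, r, 21, 27, 9), (w, 3, r, 21, 30, 8), (w, 3, r, 36, 27, 9), (w, 3, r, 36, 30, 8), (w, 3, w, 21, 27, 9), (w, 3, w, 21, 30, 8), (w, 3, w, 36, 27, 9), (w, 3, w, 36, 30, 8), (w, 3, y, 21, 27, 9), (w, 3, y, 21, 30, 8), (w, 3, y, 36, 27, 9), (w, 3, y, 36, 30, 8)}.
Projecting to D, A (23 duplicate(s) eliminated): {(13, 25), (21, 8), (21, 9), (26, 25), (32, 13), (32, 9), (36, 13), (36, 8), (36, 9), (6, 13), (6, 9), (8, 25)}

{(13, 25), (21, 8), (21, 9), (26, 25), (32, 13), (32, 9), (36, 13), (36, 8), (36, 9), (6, 13), (6, 9), (8, 25)}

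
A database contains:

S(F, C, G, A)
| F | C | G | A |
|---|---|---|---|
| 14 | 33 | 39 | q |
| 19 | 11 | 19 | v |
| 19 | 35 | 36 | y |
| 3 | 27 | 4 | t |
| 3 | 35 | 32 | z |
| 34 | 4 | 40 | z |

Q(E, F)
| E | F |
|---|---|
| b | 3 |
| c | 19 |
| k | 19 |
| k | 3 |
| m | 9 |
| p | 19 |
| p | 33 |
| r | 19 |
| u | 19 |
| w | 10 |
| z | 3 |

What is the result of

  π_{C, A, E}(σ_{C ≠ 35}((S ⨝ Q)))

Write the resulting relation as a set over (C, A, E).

{(11, v, c), (11, v, k), (11, v, p), (11, v, r), (11, v, u), (27, t, b), (27, t, k), (27, t, z)}

Joining S and Q on F yields {(19, 11, 19, v, c), (19, 11, 19, v, k), (19, 11, 19, v, p), (19, 11, 19, v, r), (19, 11, 19, v, u), (19, 35, 36, y, c), (19, 35, 36, y, k), (19, 35, 36, y, p), (19, 35, 36, y, r), (19, 35, 36, y, u), (3, 27, 4, t, b), (3, 27, 4, t, k), (3, 27, 4, t, z), (3, 35, 32, z, b), (3, 35, 32, z, k), (3, 35, 32, z, z)}.
Filtering on C ≠ 35 leaves {(19, 11, 19, v, c), (19, 11, 19, v, k), (19, 11, 19, v, p), (19, 11, 19, v, r), (19, 11, 19, v, u), (3, 27, 4, t, b), (3, 27, 4, t, k), (3, 27, 4, t, z)}.
Keep only column(s) C, A, E: {(11, v, c), (11, v, k), (11, v, p), (11, v, r), (11, v, u), (27, t, b), (27, t, k), (27, t, z)}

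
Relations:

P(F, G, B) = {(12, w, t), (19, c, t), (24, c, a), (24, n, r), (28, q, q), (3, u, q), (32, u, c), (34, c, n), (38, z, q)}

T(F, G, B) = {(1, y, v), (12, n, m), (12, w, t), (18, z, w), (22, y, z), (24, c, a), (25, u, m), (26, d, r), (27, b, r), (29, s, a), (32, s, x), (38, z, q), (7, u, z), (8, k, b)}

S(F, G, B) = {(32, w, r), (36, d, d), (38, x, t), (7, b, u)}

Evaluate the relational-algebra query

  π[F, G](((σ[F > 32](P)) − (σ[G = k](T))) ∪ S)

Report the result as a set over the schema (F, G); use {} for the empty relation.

Filtering on F > 32 leaves {(34, c, n), (38, z, q)}.
Filtering on G = k leaves {(8, k, b)}.
Set difference of the two operands is {(34, c, n), (38, z, q)}.
Set union of the two operands is {(32, w, r), (34, c, n), (36, d, d), (38, x, t), (38, z, q), (7, b, u)}.
Projecting to F, G: {(32, w), (34, c), (36, d), (38, x), (38, z), (7, b)}

{(32, w), (34, c), (36, d), (38, x), (38, z), (7, b)}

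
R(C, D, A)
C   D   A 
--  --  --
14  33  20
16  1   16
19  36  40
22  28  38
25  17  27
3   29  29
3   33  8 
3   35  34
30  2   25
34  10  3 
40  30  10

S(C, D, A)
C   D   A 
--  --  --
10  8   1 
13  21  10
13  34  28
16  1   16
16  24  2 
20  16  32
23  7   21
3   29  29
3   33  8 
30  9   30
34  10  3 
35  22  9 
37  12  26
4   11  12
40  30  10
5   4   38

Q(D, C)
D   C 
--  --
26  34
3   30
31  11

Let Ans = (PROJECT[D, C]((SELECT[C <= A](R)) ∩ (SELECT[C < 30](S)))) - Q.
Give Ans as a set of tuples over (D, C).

σ[C <= A]: keep tuples satisfying C <= A → {(14, 33, 20), (16, 1, 16), (19, 36, 40), (22, 28, 38), (25, 17, 27), (3, 29, 29), (3, 33, 8), (3, 35, 34)}
σ[C < 30]: keep tuples satisfying C < 30 → {(10, 8, 1), (13, 21, 10), (13, 34, 28), (16, 1, 16), (16, 24, 2), (20, 16, 32), (23, 7, 21), (3, 29, 29), (3, 33, 8), (4, 11, 12), (5, 4, 38)}
Set intersection of the two operands is {(16, 1, 16), (3, 29, 29), (3, 33, 8)}.
Projecting to D, C: {(1, 16), (29, 3), (33, 3)}
Set difference of the two operands is {(1, 16), (29, 3), (33, 3)}.

{(1, 16), (29, 3), (33, 3)}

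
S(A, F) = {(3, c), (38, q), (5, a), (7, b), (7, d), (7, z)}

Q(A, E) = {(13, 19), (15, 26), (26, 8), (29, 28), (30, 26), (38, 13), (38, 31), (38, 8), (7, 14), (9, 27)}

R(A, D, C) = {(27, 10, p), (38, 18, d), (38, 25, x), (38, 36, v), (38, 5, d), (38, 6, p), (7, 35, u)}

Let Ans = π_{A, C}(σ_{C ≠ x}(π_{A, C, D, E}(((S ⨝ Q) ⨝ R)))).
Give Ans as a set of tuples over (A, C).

{(38, d), (38, p), (38, v), (7, u)}

S ⋈ Q (natural join on A): {(38, q, 13), (38, q, 31), (38, q, 8), (7, b, 14), (7, d, 14), (7, z, 14)}
(S ⨝ Q) ⋈ R (natural join on A): {(38, q, 13, 18, d), (38, q, 13, 25, x), (38, q, 13, 36, v), (38, q, 13, 5, d), (38, q, 13, 6, p), (38, q, 31, 18, d), (38, q, 31, 25, x), (38, q, 31, 36, v), (38, q, 31, 5, d), (38, q, 31, 6, p), (38, q, 8, 18, d), (38, q, 8, 25, x), (38, q, 8, 36, v), (38, q, 8, 5, d), (38, q, 8, 6, p), (7, b, 14, 35, u), (7, d, 14, 35, u), (7, z, 14, 35, u)}
Projecting to A, C, D, E (2 duplicate(s) eliminated): {(38, d, 18, 13), (38, d, 18, 31), (38, d, 18, 8), (38, d, 5, 13), (38, d, 5, 31), (38, d, 5, 8), (38, p, 6, 13), (38, p, 6, 31), (38, p, 6, 8), (38, v, 36, 13), (38, v, 36, 31), (38, v, 36, 8), (38, x, 25, 13), (38, x, 25, 31), (38, x, 25, 8), (7, u, 35, 14)}
σ[C ≠ x]: keep tuples satisfying C ≠ x → {(38, d, 18, 13), (38, d, 18, 31), (38, d, 18, 8), (38, d, 5, 13), (38, d, 5, 31), (38, d, 5, 8), (38, p, 6, 13), (38, p, 6, 31), (38, p, 6, 8), (38, v, 36, 13), (38, v, 36, 31), (38, v, 36, 8), (7, u, 35, 14)}
Projecting to A, C (9 duplicate(s) eliminated): {(38, d), (38, p), (38, v), (7, u)}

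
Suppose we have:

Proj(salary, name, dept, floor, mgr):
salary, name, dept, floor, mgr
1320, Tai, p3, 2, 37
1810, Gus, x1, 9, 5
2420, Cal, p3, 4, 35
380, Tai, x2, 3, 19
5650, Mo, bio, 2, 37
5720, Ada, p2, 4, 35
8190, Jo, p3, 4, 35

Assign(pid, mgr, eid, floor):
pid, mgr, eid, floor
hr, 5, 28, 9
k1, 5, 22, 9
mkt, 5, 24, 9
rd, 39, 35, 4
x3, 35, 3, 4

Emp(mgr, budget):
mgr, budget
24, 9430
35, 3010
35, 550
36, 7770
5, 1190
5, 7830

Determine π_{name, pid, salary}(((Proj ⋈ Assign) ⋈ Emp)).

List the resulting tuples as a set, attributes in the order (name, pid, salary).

{(Ada, x3, 5720), (Cal, x3, 2420), (Gus, hr, 1810), (Gus, k1, 1810), (Gus, mkt, 1810), (Jo, x3, 8190)}

Joining Proj and Assign on floor, mgr yields {(1810, Gus, x1, 9, 5, hr, 28), (1810, Gus, x1, 9, 5, k1, 22), (1810, Gus, x1, 9, 5, mkt, 24), (2420, Cal, p3, 4, 35, x3, 3), (5720, Ada, p2, 4, 35, x3, 3), (8190, Jo, p3, 4, 35, x3, 3)}.
Joining (Proj ⋈ Assign) and Emp on mgr yields {(1810, Gus, x1, 9, 5, hr, 28, 1190), (1810, Gus, x1, 9, 5, hr, 28, 7830), (1810, Gus, x1, 9, 5, k1, 22, 1190), (1810, Gus, x1, 9, 5, k1, 22, 7830), (1810, Gus, x1, 9, 5, mkt, 24, 1190), (1810, Gus, x1, 9, 5, mkt, 24, 7830), (2420, Cal, p3, 4, 35, x3, 3, 3010), (2420, Cal, p3, 4, 35, x3, 3, 550), (5720, Ada, p2, 4, 35, x3, 3, 3010), (5720, Ada, p2, 4, 35, x3, 3, 550), (8190, Jo, p3, 4, 35, x3, 3, 3010), (8190, Jo, p3, 4, 35, x3, 3, 550)}.
Keep only column(s) name, pid, salary (6 duplicate(s) eliminated): {(Ada, x3, 5720), (Cal, x3, 2420), (Gus, hr, 1810), (Gus, k1, 1810), (Gus, mkt, 1810), (Jo, x3, 8190)}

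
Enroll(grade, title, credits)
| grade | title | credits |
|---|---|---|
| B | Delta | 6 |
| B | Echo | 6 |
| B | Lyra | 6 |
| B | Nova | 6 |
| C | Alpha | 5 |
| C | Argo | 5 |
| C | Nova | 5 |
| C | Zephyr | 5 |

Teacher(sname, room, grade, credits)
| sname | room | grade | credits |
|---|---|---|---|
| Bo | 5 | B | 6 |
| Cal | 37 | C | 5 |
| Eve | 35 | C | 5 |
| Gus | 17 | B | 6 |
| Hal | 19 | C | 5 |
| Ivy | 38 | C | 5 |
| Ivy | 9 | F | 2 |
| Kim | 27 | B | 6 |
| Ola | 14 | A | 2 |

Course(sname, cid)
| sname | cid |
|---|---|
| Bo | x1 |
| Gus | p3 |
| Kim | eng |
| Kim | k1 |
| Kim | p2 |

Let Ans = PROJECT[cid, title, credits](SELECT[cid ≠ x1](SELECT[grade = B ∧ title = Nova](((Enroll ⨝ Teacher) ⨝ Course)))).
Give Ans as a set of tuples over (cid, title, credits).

Joining Enroll and Teacher on grade, credits yields {(B, Delta, 6, Bo, 5), (B, Delta, 6, Gus, 17), (B, Delta, 6, Kim, 27), (B, Echo, 6, Bo, 5), (B, Echo, 6, Gus, 17), (B, Echo, 6, Kim, 27), (B, Lyra, 6, Bo, 5), (B, Lyra, 6, Gus, 17), (B, Lyra, 6, Kim, 27), (B, Nova, 6, Bo, 5), (B, Nova, 6, Gus, 17), (B, Nova, 6, Kim, 27), (C, Alpha, 5, Cal, 37), (C, Alpha, 5, Eve, 35), (C, Alpha, 5, Hal, 19), (C, Alpha, 5, Ivy, 38), (C, Argo, 5, Cal, 37), (C, Argo, 5, Eve, 35), (C, Argo, 5, Hal, 19), (C, Argo, 5, Ivy, 38), (C, Nova, 5, Cal, 37), (C, Nova, 5, Eve, 35), (C, Nova, 5, Hal, 19), (C, Nova, 5, Ivy, 38), (C, Zephyr, 5, Cal, 37), (C, Zephyr, 5, Eve, 35), (C, Zephyr, 5, Hal, 19), (C, Zephyr, 5, Ivy, 38)}.
Joining (Enroll ⨝ Teacher) and Course on sname yields {(B, Delta, 6, Bo, 5, x1), (B, Delta, 6, Gus, 17, p3), (B, Delta, 6, Kim, 27, eng), (B, Delta, 6, Kim, 27, k1), (B, Delta, 6, Kim, 27, p2), (B, Echo, 6, Bo, 5, x1), (B, Echo, 6, Gus, 17, p3), (B, Echo, 6, Kim, 27, eng), (B, Echo, 6, Kim, 27, k1), (B, Echo, 6, Kim, 27, p2), (B, Lyra, 6, Bo, 5, x1), (B, Lyra, 6, Gus, 17, p3), (B, Lyra, 6, Kim, 27, eng), (B, Lyra, 6, Kim, 27, k1), (B, Lyra, 6, Kim, 27, p2), (B, Nova, 6, Bo, 5, x1), (B, Nova, 6, Gus, 17, p3), (B, Nova, 6, Kim, 27, eng), (B, Nova, 6, Kim, 27, k1), (B, Nova, 6, Kim, 27, p2)}.
σ[grade = B ∧ title = Nova]: keep tuples satisfying grade = B ∧ title = Nova → {(B, Nova, 6, Bo, 5, x1), (B, Nova, 6, Gus, 17, p3), (B, Nova, 6, Kim, 27, eng), (B, Nova, 6, Kim, 27, k1), (B, Nova, 6, Kim, 27, p2)}
σ[cid ≠ x1]: keep tuples satisfying cid ≠ x1 → {(B, Nova, 6, Gus, 17, p3), (B, Nova, 6, Kim, 27, eng), (B, Nova, 6, Kim, 27, k1), (B, Nova, 6, Kim, 27, p2)}
Projecting to cid, title, credits: {(eng, Nova, 6), (k1, Nova, 6), (p2, Nova, 6), (p3, Nova, 6)}

{(eng, Nova, 6), (k1, Nova, 6), (p2, Nova, 6), (p3, Nova, 6)}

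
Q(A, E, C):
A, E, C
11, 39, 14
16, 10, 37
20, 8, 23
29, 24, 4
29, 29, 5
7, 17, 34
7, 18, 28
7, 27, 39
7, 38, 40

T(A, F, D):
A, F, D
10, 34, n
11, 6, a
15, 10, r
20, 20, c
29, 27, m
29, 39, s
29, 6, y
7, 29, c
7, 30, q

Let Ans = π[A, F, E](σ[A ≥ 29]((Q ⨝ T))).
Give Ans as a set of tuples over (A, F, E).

{(29, 27, 24), (29, 27, 29), (29, 39, 24), (29, 39, 29), (29, 6, 24), (29, 6, 29)}

Q ⋈ T (natural join on A): {(11, 39, 14, 6, a), (20, 8, 23, 20, c), (29, 24, 4, 27, m), (29, 24, 4, 39, s), (29, 24, 4, 6, y), (29, 29, 5, 27, m), (29, 29, 5, 39, s), (29, 29, 5, 6, y), (7, 17, 34, 29, c), (7, 17, 34, 30, q), (7, 18, 28, 29, c), (7, 18, 28, 30, q), (7, 27, 39, 29, c), (7, 27, 39, 30, q), (7, 38, 40, 29, c), (7, 38, 40, 30, q)}
Selection A ≥ 29: {(29, 24, 4, 27, m), (29, 24, 4, 39, s), (29, 24, 4, 6, y), (29, 29, 5, 27, m), (29, 29, 5, 39, s), (29, 29, 5, 6, y)}
π_{A, F, E} gives {(29, 27, 24), (29, 27, 29), (29, 39, 24), (29, 39, 29), (29, 6, 24), (29, 6, 29)}.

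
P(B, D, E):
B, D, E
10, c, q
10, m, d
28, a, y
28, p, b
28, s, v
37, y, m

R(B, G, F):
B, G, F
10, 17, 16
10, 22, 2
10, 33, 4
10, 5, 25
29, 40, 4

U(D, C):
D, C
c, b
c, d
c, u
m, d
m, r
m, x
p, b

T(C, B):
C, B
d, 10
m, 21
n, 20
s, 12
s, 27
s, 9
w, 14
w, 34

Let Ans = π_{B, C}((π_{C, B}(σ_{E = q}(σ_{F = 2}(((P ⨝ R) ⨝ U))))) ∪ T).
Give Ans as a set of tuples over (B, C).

{(10, b), (10, d), (10, u), (12, s), (14, w), (20, n), (21, m), (27, s), (34, w), (9, s)}

Joining P and R on B yields {(10, c, q, 17, 16), (10, c, q, 22, 2), (10, c, q, 33, 4), (10, c, q, 5, 25), (10, m, d, 17, 16), (10, m, d, 22, 2), (10, m, d, 33, 4), (10, m, d, 5, 25)}.
Joining (P ⨝ R) and U on D yields {(10, c, q, 17, 16, b), (10, c, q, 17, 16, d), (10, c, q, 17, 16, u), (10, c, q, 22, 2, b), (10, c, q, 22, 2, d), (10, c, q, 22, 2, u), (10, c, q, 33, 4, b), (10, c, q, 33, 4, d), (10, c, q, 33, 4, u), (10, c, q, 5, 25, b), (10, c, q, 5, 25, d), (10, c, q, 5, 25, u), (10, m, d, 17, 16, d), (10, m, d, 17, 16, r), (10, m, d, 17, 16, x), (10, m, d, 22, 2, d), (10, m, d, 22, 2, r), (10, m, d, 22, 2, x), (10, m, d, 33, 4, d), (10, m, d, 33, 4, r), (10, m, d, 33, 4, x), (10, m, d, 5, 25, d), (10, m, d, 5, 25, r), (10, m, d, 5, 25, x)}.
Apply σ_{F = 2}; surviving tuples: {(10, c, q, 22, 2, b), (10, c, q, 22, 2, d), (10, c, q, 22, 2, u), (10, m, d, 22, 2, d), (10, m, d, 22, 2, r), (10, m, d, 22, 2, x)}
Apply σ_{E = q}; surviving tuples: {(10, c, q, 22, 2, b), (10, c, q, 22, 2, d), (10, c, q, 22, 2, u)}
π[C, B]: project onto (C, B) → {(b, 10), (d, 10), (u, 10)}
Union: {(b, 10), (d, 10), (u, 10)} with {(d, 10), (m, 21), (n, 20), (s, 12), (s, 27), (s, 9), (w, 14), (w, 34)} → {(b, 10), (d, 10), (m, 21), (n, 20), (s, 12), (s, 27), (s, 9), (u, 10), (w, 14), (w, 34)}
π[B, C]: project onto (B, C) → {(10, b), (10, d), (10, u), (12, s), (14, w), (20, n), (21, m), (27, s), (34, w), (9, s)}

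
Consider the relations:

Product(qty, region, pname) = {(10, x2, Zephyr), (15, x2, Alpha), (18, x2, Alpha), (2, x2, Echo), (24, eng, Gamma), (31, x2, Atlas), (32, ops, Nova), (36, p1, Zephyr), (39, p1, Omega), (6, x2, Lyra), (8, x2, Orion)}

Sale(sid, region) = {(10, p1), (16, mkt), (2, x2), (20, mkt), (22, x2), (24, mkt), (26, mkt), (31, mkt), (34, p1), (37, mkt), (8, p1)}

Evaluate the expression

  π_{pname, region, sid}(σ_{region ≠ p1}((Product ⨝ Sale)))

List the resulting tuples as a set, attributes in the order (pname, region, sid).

Joining Product and Sale on region yields {(10, x2, Zephyr, 2), (10, x2, Zephyr, 22), (15, x2, Alpha, 2), (15, x2, Alpha, 22), (18, x2, Alpha, 2), (18, x2, Alpha, 22), (2, x2, Echo, 2), (2, x2, Echo, 22), (31, x2, Atlas, 2), (31, x2, Atlas, 22), (36, p1, Zephyr, 10), (36, p1, Zephyr, 34), (36, p1, Zephyr, 8), (39, p1, Omega, 10), (39, p1, Omega, 34), (39, p1, Omega, 8), (6, x2, Lyra, 2), (6, x2, Lyra, 22), (8, x2, Orion, 2), (8, x2, Orion, 22)}.
Filtering on region ≠ p1 leaves {(10, x2, Zephyr, 2), (10, x2, Zephyr, 22), (15, x2, Alpha, 2), (15, x2, Alpha, 22), (18, x2, Alpha, 2), (18, x2, Alpha, 22), (2, x2, Echo, 2), (2, x2, Echo, 22), (31, x2, Atlas, 2), (31, x2, Atlas, 22), (6, x2, Lyra, 2), (6, x2, Lyra, 22), (8, x2, Orion, 2), (8, x2, Orion, 22)}.
π[pname, region, sid]: project onto (pname, region, sid) (2 duplicate(s) eliminated) → {(Alpha, x2, 2), (Alpha, x2, 22), (Atlas, x2, 2), (Atlas, x2, 22), (Echo, x2, 2), (Echo, x2, 22), (Lyra, x2, 2), (Lyra, x2, 22), (Orion, x2, 2), (Orion, x2, 22), (Zephyr, x2, 2), (Zephyr, x2, 22)}

{(Alpha, x2, 2), (Alpha, x2, 22), (Atlas, x2, 2), (Atlas, x2, 22), (Echo, x2, 2), (Echo, x2, 22), (Lyra, x2, 2), (Lyra, x2, 22), (Orion, x2, 2), (Orion, x2, 22), (Zephyr, x2, 2), (Zephyr, x2, 22)}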